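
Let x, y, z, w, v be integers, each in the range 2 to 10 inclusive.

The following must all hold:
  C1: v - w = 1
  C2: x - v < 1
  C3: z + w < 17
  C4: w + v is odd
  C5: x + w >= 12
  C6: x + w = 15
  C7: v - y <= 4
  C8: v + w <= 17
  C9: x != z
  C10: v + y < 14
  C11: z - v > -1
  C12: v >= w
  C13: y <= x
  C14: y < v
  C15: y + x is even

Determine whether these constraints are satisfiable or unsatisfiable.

Try x = 8, y = 4, z = 9, w = 7, v = 8.
Check constraint 1: v - w = 1; constraint 2: x - v = 0; constraint 3: z + w = 16. The remaining constraints are straightforward to verify.

Satisfiable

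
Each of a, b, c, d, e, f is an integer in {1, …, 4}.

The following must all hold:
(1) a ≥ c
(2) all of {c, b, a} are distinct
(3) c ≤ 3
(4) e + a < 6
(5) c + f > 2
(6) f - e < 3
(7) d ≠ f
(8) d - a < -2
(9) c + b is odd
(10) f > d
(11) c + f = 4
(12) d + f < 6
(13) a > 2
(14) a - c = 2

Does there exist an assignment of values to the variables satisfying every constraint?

Satisfiable

Take a = 4, b = 1, c = 2, d = 1, e = 1, f = 2. Then constraint 4: e + a = 5; constraint 5: c + f = 4, and every other listed constraint is also met.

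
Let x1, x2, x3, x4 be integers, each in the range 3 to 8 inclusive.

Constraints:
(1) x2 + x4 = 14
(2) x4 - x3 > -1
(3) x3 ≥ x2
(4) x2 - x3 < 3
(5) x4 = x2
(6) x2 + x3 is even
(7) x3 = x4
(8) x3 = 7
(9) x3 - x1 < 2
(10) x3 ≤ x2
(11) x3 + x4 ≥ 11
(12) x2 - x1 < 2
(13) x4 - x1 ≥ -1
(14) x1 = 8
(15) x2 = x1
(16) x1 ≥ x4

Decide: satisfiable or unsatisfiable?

Constraint 8 fixes x3 = 7 and constraint 14 fixes x1 = 8. Constraints 5, 7, and 15 give x3 = x4 = x2 = x1, so x3 = x1. But 7 ≠ 8 — contradiction.

Unsatisfiable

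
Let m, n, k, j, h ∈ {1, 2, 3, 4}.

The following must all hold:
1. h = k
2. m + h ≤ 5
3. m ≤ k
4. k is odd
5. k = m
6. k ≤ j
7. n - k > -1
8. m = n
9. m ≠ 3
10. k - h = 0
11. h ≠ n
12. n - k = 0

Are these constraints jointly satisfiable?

From constraints 1, 5, and 8, h = k = m = n, so h = n. But constraint 11 says h ≠ n. Contradiction.

Unsatisfiable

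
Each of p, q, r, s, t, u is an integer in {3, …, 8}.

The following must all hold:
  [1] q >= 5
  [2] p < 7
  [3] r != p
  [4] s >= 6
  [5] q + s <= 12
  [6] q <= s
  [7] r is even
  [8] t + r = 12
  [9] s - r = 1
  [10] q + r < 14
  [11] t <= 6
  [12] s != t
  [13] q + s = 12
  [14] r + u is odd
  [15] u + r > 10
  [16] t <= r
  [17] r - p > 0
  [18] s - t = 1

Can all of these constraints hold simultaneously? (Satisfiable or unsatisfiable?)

Satisfiable

Try p = 5, q = 5, r = 6, s = 7, t = 6, u = 5.
Check constraint 5: q + s = 12; constraint 8: t + r = 12. The remaining constraints are straightforward to verify.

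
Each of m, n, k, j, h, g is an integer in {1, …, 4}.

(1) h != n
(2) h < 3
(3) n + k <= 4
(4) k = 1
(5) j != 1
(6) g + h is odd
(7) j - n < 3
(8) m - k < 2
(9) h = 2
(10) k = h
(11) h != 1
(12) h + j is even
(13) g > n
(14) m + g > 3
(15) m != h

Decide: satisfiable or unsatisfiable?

Constraint 4 fixes k = 1 and constraint 9 fixes h = 2, but constraint 10 requires k = h. Since 1 ≠ 2, contradiction.

Unsatisfiable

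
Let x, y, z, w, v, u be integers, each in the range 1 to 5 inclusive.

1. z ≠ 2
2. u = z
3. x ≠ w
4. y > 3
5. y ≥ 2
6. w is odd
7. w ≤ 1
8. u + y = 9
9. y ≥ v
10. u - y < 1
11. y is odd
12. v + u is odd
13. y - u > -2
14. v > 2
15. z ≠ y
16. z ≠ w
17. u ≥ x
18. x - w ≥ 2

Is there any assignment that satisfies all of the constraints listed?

Satisfiable

Setting (x, y, z, w, v, u) = (3, 5, 4, 1, 3, 4) satisfies everything: constraint 8: u + y = 9; constraint 10: u - y = -1, and the others follow.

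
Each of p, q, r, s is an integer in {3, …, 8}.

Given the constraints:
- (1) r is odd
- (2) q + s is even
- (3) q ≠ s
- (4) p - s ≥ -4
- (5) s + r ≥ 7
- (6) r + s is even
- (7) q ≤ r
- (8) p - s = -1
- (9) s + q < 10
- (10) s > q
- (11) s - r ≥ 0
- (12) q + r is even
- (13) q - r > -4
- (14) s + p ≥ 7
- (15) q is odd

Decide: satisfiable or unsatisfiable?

One satisfying assignment is p = 4, q = 3, r = 5, s = 5.
For the less obvious constraints — constraint 4: p - s = -1; constraint 5: s + r = 10; constraint 8: p - s = -1 — and the others hold by inspection.

Satisfiable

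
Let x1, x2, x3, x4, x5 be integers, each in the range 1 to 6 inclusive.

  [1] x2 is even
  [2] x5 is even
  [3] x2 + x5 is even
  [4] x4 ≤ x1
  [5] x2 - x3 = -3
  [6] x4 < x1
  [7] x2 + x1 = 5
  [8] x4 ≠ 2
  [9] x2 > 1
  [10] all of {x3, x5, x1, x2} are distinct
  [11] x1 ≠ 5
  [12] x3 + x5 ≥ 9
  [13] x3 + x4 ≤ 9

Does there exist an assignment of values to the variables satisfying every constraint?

Take x1 = 3, x2 = 2, x3 = 5, x4 = 1, x5 = 4. Then constraint 5: x2 - x3 = -3; constraint 7: x2 + x1 = 5, and every other listed constraint is also met.

Satisfiable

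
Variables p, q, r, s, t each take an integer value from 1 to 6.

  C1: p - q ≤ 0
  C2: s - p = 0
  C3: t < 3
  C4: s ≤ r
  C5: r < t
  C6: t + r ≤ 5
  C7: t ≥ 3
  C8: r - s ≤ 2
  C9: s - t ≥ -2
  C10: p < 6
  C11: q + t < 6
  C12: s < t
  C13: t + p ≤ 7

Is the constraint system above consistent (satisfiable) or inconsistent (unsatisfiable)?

Unsatisfiable

From constraint 7: t ≥ 3. From constraint 3: t ≤ 2. But 2 < 3, so no value of t works.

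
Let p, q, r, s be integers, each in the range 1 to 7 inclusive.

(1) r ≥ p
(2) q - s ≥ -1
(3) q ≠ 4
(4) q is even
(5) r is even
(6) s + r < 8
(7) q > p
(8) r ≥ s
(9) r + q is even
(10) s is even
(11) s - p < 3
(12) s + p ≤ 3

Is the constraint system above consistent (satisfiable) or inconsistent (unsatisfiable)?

Satisfiable

Take p = 1, q = 2, r = 4, s = 2. Then constraint 2: q - s = 0; constraint 6: s + r = 6, and every other listed constraint is also met.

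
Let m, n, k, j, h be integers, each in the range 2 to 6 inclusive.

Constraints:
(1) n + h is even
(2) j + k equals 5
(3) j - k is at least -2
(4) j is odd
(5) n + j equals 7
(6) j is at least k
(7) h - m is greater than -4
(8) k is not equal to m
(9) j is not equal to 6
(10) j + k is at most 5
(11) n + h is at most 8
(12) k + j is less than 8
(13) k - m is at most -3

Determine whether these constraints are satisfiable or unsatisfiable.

Satisfiable

Try m = 5, n = 4, k = 2, j = 3, h = 2.
Check constraint 2: j + k = 5; constraint 3: j - k = 1; constraint 5: n + j = 7. The remaining constraints are straightforward to verify.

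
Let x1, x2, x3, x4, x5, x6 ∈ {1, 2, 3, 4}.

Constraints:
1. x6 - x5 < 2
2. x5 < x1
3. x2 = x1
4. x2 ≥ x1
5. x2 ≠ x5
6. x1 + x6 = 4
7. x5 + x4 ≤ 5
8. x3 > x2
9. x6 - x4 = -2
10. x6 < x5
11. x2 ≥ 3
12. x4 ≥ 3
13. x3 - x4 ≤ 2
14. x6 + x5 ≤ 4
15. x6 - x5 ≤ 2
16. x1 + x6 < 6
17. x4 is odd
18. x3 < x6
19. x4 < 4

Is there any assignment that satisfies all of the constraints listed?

Unsatisfiable

Constraints 2, 4, 8, 10, and 18 give x5 < x1, x1 ≤ x2, x2 < x3, x3 < x6, x6 < x5. Chaining: x5 < x1 ≤ x2 < x3 < x6 < x5, which forces x5 < x5 — impossible.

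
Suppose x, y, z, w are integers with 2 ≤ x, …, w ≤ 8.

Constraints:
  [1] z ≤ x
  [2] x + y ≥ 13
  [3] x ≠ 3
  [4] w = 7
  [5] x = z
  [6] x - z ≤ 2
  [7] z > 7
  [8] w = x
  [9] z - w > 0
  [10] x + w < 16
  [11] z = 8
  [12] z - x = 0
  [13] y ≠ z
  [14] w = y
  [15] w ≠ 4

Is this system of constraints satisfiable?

Unsatisfiable

Constraint 4 fixes w = 7 and constraint 11 fixes z = 8. Constraints 5 and 8 give w = x = z, so w = z. But 7 ≠ 8 — contradiction.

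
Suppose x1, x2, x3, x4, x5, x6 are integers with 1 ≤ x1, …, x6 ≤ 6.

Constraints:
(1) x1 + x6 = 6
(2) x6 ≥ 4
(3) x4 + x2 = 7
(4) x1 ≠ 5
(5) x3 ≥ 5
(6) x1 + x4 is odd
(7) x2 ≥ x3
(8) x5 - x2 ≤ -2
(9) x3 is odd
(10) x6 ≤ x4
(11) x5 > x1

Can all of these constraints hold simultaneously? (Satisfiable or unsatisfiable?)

From constraints 2 and 10: x4 ≥ x6 ≥ 4. From constraints 5 and 7: x2 ≥ x3 ≥ 5. Hence x4 + x2 ≥ 9. But constraint 3 requires x4 + x2 = 7, and 7 < 9. Contradiction.

Unsatisfiable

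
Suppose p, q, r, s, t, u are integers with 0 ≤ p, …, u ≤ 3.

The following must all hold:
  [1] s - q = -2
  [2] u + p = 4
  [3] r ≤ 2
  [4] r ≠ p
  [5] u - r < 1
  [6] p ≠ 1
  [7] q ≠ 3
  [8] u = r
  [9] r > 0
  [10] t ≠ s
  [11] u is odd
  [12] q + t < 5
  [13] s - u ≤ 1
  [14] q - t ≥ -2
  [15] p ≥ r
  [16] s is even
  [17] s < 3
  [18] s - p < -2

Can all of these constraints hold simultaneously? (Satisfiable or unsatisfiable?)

Satisfiable

Try p = 3, q = 2, r = 1, s = 0, t = 1, u = 1.
Check constraint 1: s - q = -2; constraint 2: u + p = 4. The remaining constraints are straightforward to verify.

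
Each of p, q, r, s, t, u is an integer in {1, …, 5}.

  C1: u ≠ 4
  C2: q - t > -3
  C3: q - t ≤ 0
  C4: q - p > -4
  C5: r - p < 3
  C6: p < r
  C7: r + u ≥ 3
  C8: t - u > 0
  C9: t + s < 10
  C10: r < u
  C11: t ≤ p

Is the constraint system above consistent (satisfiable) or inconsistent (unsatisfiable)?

Unsatisfiable

Constraints 6, 8, 10, and 11 give t ≤ p, p < r, r < u, u < t. Chaining: t ≤ p < r < u < t, which forces t < t — impossible.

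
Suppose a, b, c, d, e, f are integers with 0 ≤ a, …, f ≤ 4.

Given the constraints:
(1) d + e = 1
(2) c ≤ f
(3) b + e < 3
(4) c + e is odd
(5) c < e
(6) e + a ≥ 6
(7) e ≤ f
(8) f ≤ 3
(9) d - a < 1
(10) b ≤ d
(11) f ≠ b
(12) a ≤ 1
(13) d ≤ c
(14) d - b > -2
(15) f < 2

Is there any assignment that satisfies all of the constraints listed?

From constraints 7 and 8: e ≤ f ≤ 3. From constraint 12: a ≤ 1. Hence e + a ≤ 4. But constraint 6 requires e + a ≥ 6, and 6 > 4. Contradiction.

Unsatisfiable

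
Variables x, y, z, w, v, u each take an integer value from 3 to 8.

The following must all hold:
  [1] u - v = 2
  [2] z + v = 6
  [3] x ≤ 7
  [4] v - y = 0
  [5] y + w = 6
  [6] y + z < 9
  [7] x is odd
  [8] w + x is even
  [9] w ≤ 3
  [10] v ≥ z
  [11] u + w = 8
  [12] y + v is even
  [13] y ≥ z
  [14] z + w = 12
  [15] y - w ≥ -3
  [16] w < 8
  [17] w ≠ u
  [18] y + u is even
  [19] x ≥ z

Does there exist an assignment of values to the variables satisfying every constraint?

From constraints 3 and 19: z ≤ x ≤ 7. From constraint 9: w ≤ 3. Hence z + w ≤ 10. But constraint 14 requires z + w = 12, and 12 > 10. Contradiction.

Unsatisfiable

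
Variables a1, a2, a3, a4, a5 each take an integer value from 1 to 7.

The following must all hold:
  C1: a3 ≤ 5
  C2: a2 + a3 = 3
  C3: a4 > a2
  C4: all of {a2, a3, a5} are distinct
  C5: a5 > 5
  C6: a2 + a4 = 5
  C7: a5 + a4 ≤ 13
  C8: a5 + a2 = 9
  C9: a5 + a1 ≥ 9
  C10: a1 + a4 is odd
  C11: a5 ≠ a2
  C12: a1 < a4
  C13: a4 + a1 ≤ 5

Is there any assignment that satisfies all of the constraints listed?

Take a1 = 2, a2 = 2, a3 = 1, a4 = 3, a5 = 7. Then constraint 2: a2 + a3 = 3; constraint 6: a2 + a4 = 5; constraint 7: a5 + a4 = 10, and every other listed constraint is also met.

Satisfiable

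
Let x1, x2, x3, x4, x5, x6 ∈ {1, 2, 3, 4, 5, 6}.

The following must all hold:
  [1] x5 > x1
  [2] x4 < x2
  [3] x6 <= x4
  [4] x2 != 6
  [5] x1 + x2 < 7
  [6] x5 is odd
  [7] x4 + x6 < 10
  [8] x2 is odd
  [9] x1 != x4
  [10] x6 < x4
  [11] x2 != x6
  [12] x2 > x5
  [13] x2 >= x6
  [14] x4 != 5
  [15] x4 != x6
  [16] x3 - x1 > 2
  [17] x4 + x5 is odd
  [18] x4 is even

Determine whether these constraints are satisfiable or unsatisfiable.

Satisfiable

Try x1 = 1, x2 = 5, x3 = 6, x4 = 4, x5 = 3, x6 = 3.
Check constraint 5: x1 + x2 = 6; constraint 7: x4 + x6 = 7; constraint 16: x3 - x1 = 5. The remaining constraints are straightforward to verify.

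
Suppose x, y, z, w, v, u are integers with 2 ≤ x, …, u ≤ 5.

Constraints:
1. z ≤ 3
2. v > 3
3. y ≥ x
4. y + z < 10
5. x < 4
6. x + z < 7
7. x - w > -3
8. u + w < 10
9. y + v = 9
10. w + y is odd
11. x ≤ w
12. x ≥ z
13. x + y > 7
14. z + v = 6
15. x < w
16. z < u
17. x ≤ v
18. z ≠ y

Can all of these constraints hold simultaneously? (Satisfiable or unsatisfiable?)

Satisfiable

Try x = 3, y = 5, z = 2, w = 4, v = 4, u = 5.
Check constraint 4: y + z = 7; constraint 6: x + z = 5; constraint 7: x - w = -1. The remaining constraints are straightforward to verify.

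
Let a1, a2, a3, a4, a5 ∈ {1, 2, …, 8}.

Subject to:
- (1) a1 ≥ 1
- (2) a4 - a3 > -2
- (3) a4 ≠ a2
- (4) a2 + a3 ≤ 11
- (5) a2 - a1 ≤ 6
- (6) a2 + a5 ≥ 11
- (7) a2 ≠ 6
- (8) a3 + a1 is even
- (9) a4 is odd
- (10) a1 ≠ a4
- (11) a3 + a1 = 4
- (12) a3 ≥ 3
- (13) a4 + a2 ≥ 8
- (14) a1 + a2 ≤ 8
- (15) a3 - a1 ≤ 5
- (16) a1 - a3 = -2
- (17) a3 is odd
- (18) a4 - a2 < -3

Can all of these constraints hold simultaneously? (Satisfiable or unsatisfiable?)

Satisfiable

Take a1 = 1, a2 = 7, a3 = 3, a4 = 3, a5 = 6. Then constraint 2: a4 - a3 = 0; constraint 4: a2 + a3 = 10; constraint 5: a2 - a1 = 6, and every other listed constraint is also met.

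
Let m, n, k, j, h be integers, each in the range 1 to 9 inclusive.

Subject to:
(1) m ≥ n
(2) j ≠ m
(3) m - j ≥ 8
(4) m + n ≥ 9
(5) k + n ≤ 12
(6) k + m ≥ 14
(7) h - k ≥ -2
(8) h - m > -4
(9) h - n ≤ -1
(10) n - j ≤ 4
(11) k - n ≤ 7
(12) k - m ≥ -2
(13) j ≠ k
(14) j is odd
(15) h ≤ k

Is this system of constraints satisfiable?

Unsatisfiable

Constraints 3, 7, 9, 10, and 12 give j − n ≥ -4, n − h ≥ 1, h − k ≥ -2, k − m ≥ -2, m − j ≥ 8.
Adding all 5 inequalities: the left sides telescope to 0, and the right sides sum to (-4) + 1 + (-2) + (-2) + 8 = 1. So 0 ≥ 1, which is false.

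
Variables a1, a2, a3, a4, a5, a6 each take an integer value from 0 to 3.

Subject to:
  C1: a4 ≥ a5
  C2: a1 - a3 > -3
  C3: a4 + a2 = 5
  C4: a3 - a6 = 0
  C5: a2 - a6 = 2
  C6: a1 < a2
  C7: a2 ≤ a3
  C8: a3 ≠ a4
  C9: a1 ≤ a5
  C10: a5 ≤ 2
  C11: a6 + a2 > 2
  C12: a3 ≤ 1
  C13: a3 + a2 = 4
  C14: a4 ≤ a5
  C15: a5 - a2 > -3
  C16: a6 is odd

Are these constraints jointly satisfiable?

From constraints 10 and 14: a4 ≤ a5 ≤ 2. From constraints 7 and 12: a2 ≤ a3 ≤ 1. Hence a4 + a2 ≤ 3. But constraint 3 requires a4 + a2 = 5, and 5 > 3. Contradiction.

Unsatisfiable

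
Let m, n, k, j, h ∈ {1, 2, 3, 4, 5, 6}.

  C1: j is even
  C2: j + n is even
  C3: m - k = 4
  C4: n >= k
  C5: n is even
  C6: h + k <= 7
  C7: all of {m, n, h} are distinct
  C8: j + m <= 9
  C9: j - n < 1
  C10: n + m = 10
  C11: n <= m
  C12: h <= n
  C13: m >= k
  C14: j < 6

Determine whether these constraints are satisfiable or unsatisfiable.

Setting (m, n, k, j, h) = (6, 4, 2, 2, 3) satisfies everything: constraint 3: m - k = 4; constraint 6: h + k = 5, and the others follow.

Satisfiable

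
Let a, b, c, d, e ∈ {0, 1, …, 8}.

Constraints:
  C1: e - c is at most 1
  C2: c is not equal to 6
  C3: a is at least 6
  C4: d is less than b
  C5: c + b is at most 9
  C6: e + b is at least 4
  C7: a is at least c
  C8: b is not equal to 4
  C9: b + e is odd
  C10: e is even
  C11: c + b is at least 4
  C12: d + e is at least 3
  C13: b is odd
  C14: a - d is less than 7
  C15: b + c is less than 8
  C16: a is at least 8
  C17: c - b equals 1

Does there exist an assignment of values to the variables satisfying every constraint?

Satisfiable

The assignment a = 8, b = 3, c = 4, d = 2, e = 2 works:
  constraint 1 holds since e - c = -2.
  constraint 5 holds since c + b = 7.
  constraint 6 holds since e + b = 5.
The rest check out directly.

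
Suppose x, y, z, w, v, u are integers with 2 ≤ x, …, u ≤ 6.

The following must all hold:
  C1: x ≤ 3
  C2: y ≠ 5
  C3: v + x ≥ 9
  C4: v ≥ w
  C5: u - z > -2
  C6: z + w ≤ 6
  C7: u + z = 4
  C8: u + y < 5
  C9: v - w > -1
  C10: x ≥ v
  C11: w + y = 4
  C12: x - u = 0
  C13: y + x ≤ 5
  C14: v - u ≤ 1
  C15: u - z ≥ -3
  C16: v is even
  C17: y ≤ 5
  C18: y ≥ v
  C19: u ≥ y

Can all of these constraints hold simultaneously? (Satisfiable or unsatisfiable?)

From constraints 17 and 18: v ≤ y ≤ 5. From constraint 1: x ≤ 3. Hence v + x ≤ 8. But constraint 3 requires v + x ≥ 9, and 9 > 8. Contradiction.

Unsatisfiable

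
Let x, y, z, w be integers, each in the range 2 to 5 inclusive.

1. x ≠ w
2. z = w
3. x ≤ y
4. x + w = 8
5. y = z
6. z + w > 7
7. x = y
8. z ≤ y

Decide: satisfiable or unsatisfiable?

From constraints 2, 5, and 7, x = y = z = w, so x = w. But constraint 1 says x ≠ w. Contradiction.

Unsatisfiable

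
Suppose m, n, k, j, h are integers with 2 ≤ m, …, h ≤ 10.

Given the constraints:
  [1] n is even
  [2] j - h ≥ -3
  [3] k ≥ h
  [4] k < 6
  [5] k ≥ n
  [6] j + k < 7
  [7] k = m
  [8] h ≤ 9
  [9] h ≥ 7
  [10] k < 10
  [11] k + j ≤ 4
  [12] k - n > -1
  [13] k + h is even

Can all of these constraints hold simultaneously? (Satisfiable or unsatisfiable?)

Unsatisfiable

From constraints 3 and 9: k ≥ h and h ≥ 7, so k ≥ 7. From constraint 4: k ≤ 5. But 5 < 7, so no value of k works.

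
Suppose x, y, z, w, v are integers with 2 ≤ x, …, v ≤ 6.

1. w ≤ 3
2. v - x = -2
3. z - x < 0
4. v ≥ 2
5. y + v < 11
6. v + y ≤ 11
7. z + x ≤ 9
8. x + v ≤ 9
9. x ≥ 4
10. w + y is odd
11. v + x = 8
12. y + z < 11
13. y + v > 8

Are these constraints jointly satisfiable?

Satisfiable

The assignment x = 5, y = 6, z = 3, w = 3, v = 3 works:
  constraint 2 holds since v - x = -2.
  constraint 3 holds since z - x = -2.
The rest check out directly.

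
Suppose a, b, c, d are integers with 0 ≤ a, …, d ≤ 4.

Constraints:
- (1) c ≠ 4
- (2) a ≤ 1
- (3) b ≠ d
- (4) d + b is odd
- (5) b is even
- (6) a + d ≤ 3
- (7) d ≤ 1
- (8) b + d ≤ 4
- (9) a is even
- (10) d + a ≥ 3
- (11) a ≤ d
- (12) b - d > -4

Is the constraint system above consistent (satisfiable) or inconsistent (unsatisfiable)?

Unsatisfiable

From constraint 7: d ≤ 1. From constraint 2: a ≤ 1. Hence d + a ≤ 2. But constraint 10 requires d + a ≥ 3, and 3 > 2. Contradiction.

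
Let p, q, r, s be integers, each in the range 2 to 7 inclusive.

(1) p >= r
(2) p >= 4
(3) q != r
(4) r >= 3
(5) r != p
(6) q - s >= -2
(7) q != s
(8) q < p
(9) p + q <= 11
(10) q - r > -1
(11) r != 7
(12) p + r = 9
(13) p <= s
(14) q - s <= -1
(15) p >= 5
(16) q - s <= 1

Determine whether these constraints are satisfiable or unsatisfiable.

Try p = 6, q = 5, r = 3, s = 6.
Check constraint 6: q - s = -1; constraint 9: p + q = 11. The remaining constraints are straightforward to verify.

Satisfiable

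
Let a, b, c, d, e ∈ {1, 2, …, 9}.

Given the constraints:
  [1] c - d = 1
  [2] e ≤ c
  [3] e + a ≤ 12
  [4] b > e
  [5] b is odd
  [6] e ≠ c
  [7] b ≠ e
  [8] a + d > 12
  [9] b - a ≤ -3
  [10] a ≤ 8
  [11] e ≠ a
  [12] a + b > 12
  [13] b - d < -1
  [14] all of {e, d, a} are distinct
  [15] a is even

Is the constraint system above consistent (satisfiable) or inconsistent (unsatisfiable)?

Satisfiable

Take a = 8, b = 5, c = 8, d = 7, e = 3. Then constraint 1: c - d = 1; constraint 3: e + a = 11; constraint 8: a + d = 15, and every other listed constraint is also met.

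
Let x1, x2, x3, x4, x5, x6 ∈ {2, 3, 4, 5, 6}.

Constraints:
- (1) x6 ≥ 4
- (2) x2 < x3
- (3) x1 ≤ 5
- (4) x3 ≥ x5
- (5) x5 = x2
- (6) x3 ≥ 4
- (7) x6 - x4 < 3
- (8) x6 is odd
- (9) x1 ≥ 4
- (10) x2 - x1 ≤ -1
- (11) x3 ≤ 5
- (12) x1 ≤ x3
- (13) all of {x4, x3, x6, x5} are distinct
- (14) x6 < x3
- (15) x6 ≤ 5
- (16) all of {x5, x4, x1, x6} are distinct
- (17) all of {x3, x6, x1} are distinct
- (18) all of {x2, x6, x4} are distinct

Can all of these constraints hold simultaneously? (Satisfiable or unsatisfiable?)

Constraints 1, 3, 6, 9, 11, and 15 confine each of x3, x6, x1 to the 2 values {4, 5}.
Constraint 17 requires all 3 of them to be distinct, but only 2 values are available — impossible by the pigeonhole principle.

Unsatisfiable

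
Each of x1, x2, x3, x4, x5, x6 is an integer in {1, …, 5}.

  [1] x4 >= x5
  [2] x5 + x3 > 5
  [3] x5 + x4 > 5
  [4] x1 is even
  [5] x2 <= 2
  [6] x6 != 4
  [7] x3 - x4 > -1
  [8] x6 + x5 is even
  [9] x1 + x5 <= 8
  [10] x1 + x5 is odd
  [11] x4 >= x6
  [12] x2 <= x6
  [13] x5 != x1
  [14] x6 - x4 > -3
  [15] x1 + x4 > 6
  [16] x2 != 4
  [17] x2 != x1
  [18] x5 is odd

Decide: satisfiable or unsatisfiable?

One satisfying assignment is x1 = 4, x2 = 1, x3 = 5, x4 = 3, x5 = 3, x6 = 3.
For the less obvious constraints — constraint 2: x5 + x3 = 8; constraint 3: x5 + x4 = 6; constraint 7: x3 - x4 = 2 — and the others hold by inspection.

Satisfiable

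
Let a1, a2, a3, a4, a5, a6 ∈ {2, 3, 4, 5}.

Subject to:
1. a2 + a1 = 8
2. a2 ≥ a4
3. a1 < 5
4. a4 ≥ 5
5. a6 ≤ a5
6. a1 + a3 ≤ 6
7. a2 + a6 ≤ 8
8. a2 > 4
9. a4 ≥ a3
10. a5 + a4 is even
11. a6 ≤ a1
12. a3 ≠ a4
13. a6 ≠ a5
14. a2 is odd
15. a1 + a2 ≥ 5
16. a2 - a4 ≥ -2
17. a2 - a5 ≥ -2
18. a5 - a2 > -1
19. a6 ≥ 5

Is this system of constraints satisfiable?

From constraints 2 and 4: a2 ≥ a4 ≥ 5. From constraints 11 and 19: a1 ≥ a6 ≥ 5. Hence a2 + a1 ≥ 10. But constraint 1 requires a2 + a1 = 8, and 8 < 10. Contradiction.

Unsatisfiable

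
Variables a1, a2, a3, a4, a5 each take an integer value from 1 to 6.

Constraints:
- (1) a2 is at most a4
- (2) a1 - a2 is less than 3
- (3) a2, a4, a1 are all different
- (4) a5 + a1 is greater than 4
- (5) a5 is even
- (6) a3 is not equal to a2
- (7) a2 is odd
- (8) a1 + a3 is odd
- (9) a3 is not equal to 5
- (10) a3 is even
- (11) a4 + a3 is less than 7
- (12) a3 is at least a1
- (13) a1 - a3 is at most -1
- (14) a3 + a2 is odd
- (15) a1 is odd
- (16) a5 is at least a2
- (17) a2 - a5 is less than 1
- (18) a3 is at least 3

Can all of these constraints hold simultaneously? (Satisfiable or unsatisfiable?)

Satisfiable

Setting (a1, a2, a3, a4, a5) = (3, 1, 4, 2, 2) satisfies everything: constraint 2: a1 - a2 = 2; constraint 4: a5 + a1 = 5; constraint 11: a4 + a3 = 6, and the others follow.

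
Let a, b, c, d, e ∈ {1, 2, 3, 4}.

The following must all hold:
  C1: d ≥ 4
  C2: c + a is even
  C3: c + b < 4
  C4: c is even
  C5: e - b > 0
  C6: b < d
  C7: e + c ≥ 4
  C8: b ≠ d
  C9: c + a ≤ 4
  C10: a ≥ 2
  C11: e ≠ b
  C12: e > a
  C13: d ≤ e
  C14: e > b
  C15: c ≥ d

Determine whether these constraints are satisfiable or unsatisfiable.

Unsatisfiable

From constraints 1 and 15: c ≥ d ≥ 4. From constraint 10: a ≥ 2. Hence c + a ≥ 6. But constraint 9 requires c + a ≤ 4, and 4 < 6. Contradiction.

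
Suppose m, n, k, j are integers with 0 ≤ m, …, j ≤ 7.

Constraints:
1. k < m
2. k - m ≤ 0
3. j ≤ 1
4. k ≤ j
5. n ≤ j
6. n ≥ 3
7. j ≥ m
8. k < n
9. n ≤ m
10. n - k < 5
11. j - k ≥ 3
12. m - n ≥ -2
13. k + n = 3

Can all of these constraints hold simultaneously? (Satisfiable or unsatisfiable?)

From constraints 6 and 9: m ≥ n and n ≥ 3, so m ≥ 3. From constraints 3 and 7: m ≤ j and j ≤ 1, so m ≤ 1. But 1 < 3, so no value of m works.

Unsatisfiable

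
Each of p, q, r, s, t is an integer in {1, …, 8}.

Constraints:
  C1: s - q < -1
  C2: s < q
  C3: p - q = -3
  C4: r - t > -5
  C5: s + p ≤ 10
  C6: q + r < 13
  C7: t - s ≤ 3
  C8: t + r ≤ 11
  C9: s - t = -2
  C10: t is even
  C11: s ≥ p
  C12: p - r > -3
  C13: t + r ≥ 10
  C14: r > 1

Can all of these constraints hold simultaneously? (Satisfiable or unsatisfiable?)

Try p = 4, q = 7, r = 4, s = 4, t = 6.
Check constraint 1: s - q = -3; constraint 3: p - q = -3; constraint 4: r - t = -2. The remaining constraints are straightforward to verify.

Satisfiable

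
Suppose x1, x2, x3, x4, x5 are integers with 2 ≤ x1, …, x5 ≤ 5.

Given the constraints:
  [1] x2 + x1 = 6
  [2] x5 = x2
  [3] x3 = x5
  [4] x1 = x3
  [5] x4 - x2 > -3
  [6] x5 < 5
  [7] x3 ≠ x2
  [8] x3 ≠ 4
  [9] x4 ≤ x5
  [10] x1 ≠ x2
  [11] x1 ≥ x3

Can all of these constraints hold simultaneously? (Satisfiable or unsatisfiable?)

From constraints 2, 3, and 4, x1 = x3 = x5 = x2, so x1 = x2. But constraint 10 says x1 ≠ x2. Contradiction.

Unsatisfiable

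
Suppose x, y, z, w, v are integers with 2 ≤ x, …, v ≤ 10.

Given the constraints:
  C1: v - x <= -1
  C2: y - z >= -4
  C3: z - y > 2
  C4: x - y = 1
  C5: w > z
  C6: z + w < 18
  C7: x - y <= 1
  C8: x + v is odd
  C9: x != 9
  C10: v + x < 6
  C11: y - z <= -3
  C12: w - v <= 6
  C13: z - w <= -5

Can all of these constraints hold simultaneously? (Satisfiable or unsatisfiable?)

Unsatisfiable

Constraints 1, 7, 11, 12, and 13 give w − z ≥ 5, z − y ≥ 3, y − x ≥ -1, x − v ≥ 1, v − w ≥ -6.
Adding all 5 inequalities: the left sides telescope to 0, and the right sides sum to 5 + 3 + (-1) + 1 + (-6) = 2. So 0 ≥ 2, which is false.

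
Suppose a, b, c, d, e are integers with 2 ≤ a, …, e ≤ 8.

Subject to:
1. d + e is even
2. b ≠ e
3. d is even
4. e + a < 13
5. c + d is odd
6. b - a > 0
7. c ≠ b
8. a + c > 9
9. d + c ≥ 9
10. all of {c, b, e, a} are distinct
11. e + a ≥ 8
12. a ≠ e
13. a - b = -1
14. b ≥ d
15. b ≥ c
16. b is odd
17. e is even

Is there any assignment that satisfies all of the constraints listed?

Satisfiable

Try a = 6, b = 7, c = 5, d = 6, e = 4.
Check constraint 4: e + a = 10; constraint 6: b - a = 1. The remaining constraints are straightforward to verify.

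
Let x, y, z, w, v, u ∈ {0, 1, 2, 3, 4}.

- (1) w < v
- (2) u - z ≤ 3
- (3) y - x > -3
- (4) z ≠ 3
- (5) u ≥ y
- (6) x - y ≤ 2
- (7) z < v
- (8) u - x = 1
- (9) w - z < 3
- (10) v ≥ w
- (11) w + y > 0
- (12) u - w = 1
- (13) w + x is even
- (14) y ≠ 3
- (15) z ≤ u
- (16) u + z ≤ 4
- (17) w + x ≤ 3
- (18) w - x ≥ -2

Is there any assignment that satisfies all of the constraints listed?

One satisfying assignment is x = 1, y = 0, z = 1, w = 1, v = 2, u = 2.
For the less obvious constraints — constraint 2: u - z = 1; constraint 3: y - x = -1 — and the others hold by inspection.

Satisfiable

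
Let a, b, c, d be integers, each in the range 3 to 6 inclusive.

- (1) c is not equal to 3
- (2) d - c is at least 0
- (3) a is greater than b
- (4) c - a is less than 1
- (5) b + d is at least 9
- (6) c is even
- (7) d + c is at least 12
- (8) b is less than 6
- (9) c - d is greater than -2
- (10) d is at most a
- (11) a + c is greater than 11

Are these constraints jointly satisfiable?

Satisfiable

The assignment a = 6, b = 3, c = 6, d = 6 works:
  constraint 2 holds since d - c = 0.
  constraint 4 holds since c - a = 0.
The rest check out directly.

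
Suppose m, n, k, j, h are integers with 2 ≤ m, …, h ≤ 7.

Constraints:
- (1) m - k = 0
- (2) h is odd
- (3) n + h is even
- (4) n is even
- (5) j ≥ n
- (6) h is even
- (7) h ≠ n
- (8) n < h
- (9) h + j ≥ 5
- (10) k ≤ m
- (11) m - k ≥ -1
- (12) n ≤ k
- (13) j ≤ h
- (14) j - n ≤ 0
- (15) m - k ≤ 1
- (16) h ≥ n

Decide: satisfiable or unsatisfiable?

Unsatisfiable

Constraint 4 makes n even and constraint 2 makes h odd, so n + h must be odd. Constraint 3 says n + h is even — contradiction.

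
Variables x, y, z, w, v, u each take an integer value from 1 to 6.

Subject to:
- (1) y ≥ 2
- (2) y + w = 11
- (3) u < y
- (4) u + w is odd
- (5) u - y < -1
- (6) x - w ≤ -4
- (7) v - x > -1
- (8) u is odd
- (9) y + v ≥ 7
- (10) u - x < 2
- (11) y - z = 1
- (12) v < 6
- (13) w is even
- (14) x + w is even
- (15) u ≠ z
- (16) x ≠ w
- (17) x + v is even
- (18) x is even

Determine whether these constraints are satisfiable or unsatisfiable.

One satisfying assignment is x = 2, y = 5, z = 4, w = 6, v = 2, u = 3.
For the less obvious constraints — constraint 2: y + w = 11; constraint 5: u - y = -2; constraint 6: x - w = -4 — and the others hold by inspection.

Satisfiable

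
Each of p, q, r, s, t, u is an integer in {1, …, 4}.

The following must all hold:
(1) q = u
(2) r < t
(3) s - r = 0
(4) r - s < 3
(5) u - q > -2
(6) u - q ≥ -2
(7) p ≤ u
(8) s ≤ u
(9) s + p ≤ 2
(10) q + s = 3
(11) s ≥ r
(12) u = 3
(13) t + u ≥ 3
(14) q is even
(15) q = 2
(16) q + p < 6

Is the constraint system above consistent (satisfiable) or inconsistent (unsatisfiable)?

Constraint 15 fixes q = 2 and constraint 12 fixes u = 3, but constraint 1 requires q = u. Since 2 ≠ 3, contradiction.

Unsatisfiable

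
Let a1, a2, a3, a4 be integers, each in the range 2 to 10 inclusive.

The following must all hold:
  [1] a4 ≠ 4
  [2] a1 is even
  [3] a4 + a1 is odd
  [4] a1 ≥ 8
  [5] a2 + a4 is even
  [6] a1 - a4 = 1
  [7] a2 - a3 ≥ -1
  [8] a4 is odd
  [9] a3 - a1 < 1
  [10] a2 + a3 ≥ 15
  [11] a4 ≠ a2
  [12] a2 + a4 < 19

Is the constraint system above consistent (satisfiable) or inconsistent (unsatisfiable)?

The assignment a1 = 10, a2 = 7, a3 = 8, a4 = 9 works:
  constraint 6 holds since a1 - a4 = 1.
  constraint 7 holds since a2 - a3 = -1.
The rest check out directly.

Satisfiable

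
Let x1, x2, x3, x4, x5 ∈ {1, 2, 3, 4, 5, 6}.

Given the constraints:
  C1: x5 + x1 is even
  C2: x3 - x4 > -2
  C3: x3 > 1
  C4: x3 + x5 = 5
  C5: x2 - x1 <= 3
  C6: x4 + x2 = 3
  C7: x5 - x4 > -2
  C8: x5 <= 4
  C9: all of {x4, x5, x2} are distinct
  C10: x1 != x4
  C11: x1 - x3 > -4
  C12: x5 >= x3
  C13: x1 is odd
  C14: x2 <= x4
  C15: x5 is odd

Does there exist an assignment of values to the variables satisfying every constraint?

One satisfying assignment is x1 = 1, x2 = 1, x3 = 2, x4 = 2, x5 = 3.
For the less obvious constraints — constraint 2: x3 - x4 = 0; constraint 4: x3 + x5 = 5 — and the others hold by inspection.

Satisfiable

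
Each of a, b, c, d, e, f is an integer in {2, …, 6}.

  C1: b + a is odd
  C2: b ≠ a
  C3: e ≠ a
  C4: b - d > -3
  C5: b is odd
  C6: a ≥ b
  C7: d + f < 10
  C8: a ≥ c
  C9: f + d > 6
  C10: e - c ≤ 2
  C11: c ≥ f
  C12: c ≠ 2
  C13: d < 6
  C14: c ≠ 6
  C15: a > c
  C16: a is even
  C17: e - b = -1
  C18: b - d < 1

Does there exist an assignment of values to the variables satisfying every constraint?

Satisfiable

Try a = 4, b = 3, c = 3, d = 5, e = 2, f = 2.
Check constraint 4: b - d = -2; constraint 7: d + f = 7; constraint 9: f + d = 7. The remaining constraints are straightforward to verify.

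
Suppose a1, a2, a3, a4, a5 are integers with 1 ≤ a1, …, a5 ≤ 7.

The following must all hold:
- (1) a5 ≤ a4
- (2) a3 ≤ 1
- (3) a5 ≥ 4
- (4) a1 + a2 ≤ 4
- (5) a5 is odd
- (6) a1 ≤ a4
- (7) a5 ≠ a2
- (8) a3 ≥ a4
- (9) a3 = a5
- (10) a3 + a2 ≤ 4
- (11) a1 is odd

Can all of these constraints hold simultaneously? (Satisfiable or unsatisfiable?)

From constraints 1 and 3: a4 ≥ a5 and a5 ≥ 4, so a4 ≥ 4. From constraints 2 and 8: a4 ≤ a3 and a3 ≤ 1, so a4 ≤ 1. But 1 < 4, so no value of a4 works.

Unsatisfiable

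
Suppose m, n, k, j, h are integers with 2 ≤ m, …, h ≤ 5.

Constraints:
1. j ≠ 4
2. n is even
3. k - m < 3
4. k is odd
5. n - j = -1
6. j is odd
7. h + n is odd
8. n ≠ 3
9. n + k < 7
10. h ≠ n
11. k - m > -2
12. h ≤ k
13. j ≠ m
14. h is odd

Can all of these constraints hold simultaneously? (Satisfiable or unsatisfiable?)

One satisfying assignment is m = 2, n = 2, k = 3, j = 3, h = 3.
For the less obvious constraints — constraint 3: k - m = 1; constraint 5: n - j = -1 — and the others hold by inspection.

Satisfiable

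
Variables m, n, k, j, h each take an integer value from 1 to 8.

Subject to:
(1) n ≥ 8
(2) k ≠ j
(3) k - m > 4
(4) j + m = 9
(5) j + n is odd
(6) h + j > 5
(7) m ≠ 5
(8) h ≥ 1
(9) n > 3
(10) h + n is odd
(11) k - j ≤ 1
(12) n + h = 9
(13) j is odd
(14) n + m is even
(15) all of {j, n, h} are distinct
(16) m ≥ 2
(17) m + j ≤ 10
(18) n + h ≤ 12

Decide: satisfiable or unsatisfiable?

Satisfiable

One satisfying assignment is m = 2, n = 8, k = 8, j = 7, h = 1.
For the less obvious constraints — constraint 3: k - m = 6; constraint 4: j + m = 9 — and the others hold by inspection.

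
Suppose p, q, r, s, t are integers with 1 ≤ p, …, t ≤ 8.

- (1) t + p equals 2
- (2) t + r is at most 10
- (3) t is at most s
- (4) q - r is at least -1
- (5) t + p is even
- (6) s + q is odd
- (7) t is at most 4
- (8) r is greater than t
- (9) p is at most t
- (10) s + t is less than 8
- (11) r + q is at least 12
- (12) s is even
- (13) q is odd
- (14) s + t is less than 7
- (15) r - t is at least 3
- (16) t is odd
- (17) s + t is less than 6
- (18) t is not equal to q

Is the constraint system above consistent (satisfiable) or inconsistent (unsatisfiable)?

Satisfiable

Take p = 1, q = 7, r = 7, s = 4, t = 1. Then constraint 1: t + p = 2; constraint 2: t + r = 8, and every other listed constraint is also met.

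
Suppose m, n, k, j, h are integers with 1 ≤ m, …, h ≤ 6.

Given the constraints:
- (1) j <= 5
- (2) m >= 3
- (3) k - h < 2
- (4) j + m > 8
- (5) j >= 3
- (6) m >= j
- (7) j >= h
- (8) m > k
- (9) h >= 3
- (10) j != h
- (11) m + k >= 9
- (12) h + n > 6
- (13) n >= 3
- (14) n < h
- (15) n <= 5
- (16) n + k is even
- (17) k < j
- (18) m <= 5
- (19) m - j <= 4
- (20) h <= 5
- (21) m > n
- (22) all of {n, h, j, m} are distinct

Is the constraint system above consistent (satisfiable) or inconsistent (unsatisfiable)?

Unsatisfiable

Constraints 1, 2, 5, 9, 13, 15, 18, and 20 confine each of n, h, j, m to the 3 values {3, …, 5}.
Constraint 22 requires all 4 of them to be distinct, but only 3 values are available — impossible by the pigeonhole principle.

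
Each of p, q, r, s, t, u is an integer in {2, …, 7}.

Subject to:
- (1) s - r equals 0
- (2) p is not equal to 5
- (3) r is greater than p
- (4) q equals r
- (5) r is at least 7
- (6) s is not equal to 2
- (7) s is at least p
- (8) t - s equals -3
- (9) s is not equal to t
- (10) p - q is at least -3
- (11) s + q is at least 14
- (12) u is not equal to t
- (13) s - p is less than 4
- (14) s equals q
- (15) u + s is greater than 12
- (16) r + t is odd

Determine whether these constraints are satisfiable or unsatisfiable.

Setting (p, q, r, s, t, u) = (6, 7, 7, 7, 4, 6) satisfies everything: constraint 1: s - r = 0; constraint 8: t - s = -3, and the others follow.

Satisfiable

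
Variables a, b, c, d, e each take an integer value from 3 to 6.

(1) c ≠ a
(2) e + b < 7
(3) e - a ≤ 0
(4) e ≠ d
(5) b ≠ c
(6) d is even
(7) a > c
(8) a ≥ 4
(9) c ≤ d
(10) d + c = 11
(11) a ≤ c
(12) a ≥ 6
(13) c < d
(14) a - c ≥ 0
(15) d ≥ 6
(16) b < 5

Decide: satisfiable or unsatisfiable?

Unsatisfiable

From constraint 15: d ≥ 6. From constraints 11 and 12: c ≥ a ≥ 6. Hence d + c ≥ 12. But constraint 10 requires d + c = 11, and 11 < 12. Contradiction.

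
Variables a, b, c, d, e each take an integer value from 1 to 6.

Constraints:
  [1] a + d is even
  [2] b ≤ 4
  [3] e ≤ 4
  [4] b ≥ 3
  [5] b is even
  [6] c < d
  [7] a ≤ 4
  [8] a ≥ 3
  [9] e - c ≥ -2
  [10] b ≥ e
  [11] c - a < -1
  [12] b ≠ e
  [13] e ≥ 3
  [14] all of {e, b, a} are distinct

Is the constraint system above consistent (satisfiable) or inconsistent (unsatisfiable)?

Unsatisfiable

Constraints 2, 3, 4, 7, 8, and 13 confine each of e, b, a to the 2 values {3, 4}.
Constraint 14 requires all 3 of them to be distinct, but only 2 values are available — impossible by the pigeonhole principle.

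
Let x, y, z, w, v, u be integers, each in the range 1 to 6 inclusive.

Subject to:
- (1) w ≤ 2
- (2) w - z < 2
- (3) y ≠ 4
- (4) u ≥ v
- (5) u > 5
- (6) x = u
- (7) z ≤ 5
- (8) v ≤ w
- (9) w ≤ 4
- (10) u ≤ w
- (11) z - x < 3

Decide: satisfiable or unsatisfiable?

Unsatisfiable

From constraint 5: u ≥ 6. From constraints 9 and 10: u ≤ w and w ≤ 4, so u ≤ 4. But 4 < 6, so no value of u works.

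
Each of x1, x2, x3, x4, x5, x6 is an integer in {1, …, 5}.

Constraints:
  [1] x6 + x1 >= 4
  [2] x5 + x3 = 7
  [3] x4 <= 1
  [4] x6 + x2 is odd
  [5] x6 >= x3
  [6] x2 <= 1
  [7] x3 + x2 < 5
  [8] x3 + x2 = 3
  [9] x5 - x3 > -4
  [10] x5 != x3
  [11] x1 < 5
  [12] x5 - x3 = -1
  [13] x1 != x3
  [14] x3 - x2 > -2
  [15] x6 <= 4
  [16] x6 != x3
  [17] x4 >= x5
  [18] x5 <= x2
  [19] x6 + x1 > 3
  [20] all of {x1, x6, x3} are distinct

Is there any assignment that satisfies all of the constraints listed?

From constraints 3 and 17: x5 ≤ x4 ≤ 1. From constraints 5 and 15: x3 ≤ x6 ≤ 4. Hence x5 + x3 ≤ 5. But constraint 2 requires x5 + x3 = 7, and 7 > 5. Contradiction.

Unsatisfiable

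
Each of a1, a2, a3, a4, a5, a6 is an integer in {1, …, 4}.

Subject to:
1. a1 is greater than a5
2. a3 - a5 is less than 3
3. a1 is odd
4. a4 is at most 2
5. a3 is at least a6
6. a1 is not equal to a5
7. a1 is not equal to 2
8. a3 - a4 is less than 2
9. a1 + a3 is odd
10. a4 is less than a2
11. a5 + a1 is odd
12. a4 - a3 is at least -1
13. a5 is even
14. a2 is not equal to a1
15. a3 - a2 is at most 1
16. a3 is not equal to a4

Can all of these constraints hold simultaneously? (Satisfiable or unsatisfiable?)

One satisfying assignment is a1 = 3, a2 = 2, a3 = 2, a4 = 1, a5 = 2, a6 = 1.
For the less obvious constraints — constraint 2: a3 - a5 = 0; constraint 8: a3 - a4 = 1; constraint 12: a4 - a3 = -1 — and the others hold by inspection.

Satisfiable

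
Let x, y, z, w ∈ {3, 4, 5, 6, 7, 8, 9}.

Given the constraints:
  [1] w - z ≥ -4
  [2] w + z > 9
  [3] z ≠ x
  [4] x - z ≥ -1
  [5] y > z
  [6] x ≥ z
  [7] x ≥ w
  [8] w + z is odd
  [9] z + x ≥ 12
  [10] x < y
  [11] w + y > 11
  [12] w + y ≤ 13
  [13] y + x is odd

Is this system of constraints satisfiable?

One satisfying assignment is x = 7, y = 8, z = 6, w = 5.
For the less obvious constraints — constraint 1: w - z = -1; constraint 2: w + z = 11; constraint 4: x - z = 1 — and the others hold by inspection.

Satisfiable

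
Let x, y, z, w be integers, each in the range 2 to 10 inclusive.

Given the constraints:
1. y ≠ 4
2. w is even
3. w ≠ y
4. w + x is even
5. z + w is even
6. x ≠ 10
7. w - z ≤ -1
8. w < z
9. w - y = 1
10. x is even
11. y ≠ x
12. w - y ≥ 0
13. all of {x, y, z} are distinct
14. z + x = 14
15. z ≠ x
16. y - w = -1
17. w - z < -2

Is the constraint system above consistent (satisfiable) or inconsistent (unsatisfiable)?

The assignment x = 6, y = 3, z = 8, w = 4 works:
  constraint 7 holds since w - z = -4.
  constraint 9 holds since w - y = 1.
  constraint 12 holds since w - y = 1.
The rest check out directly.

Satisfiable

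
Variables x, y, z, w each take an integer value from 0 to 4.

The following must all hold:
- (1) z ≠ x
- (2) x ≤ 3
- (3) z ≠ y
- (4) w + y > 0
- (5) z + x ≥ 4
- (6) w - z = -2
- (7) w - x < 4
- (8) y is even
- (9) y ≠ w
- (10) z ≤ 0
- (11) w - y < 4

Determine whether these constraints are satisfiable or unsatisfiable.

From constraint 10: z ≤ 0. From constraint 2: x ≤ 3. Hence z + x ≤ 3. But constraint 5 requires z + x ≥ 4, and 4 > 3. Contradiction.

Unsatisfiable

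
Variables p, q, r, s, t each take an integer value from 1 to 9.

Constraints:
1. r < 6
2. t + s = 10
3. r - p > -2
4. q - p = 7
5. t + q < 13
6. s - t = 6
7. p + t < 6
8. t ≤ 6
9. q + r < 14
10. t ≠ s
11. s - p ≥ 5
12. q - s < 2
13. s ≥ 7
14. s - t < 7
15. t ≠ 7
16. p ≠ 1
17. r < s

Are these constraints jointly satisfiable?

Satisfiable

Try p = 2, q = 9, r = 3, s = 8, t = 2.
Check constraint 2: t + s = 10; constraint 3: r - p = 1. The remaining constraints are straightforward to verify.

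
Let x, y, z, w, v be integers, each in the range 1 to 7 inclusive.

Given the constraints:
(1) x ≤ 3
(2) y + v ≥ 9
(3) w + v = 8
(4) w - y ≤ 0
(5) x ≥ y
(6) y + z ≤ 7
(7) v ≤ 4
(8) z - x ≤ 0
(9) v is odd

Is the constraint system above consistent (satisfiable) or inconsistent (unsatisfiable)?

From constraints 1 and 5: y ≤ x ≤ 3. From constraint 7: v ≤ 4. Hence y + v ≤ 7. But constraint 2 requires y + v ≥ 9, and 9 > 7. Contradiction.

Unsatisfiable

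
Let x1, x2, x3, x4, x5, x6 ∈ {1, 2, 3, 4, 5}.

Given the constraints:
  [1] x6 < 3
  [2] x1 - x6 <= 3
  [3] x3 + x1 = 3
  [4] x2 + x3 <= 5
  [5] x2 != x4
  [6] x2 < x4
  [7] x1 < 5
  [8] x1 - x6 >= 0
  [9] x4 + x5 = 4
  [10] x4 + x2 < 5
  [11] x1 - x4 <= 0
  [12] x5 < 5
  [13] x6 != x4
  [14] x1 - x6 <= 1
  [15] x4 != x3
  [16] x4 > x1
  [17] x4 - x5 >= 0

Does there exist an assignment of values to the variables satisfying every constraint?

Satisfiable

One satisfying assignment is x1 = 1, x2 = 1, x3 = 2, x4 = 3, x5 = 1, x6 = 1.
For the less obvious constraints — constraint 2: x1 - x6 = 0; constraint 3: x3 + x1 = 3 — and the others hold by inspection.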